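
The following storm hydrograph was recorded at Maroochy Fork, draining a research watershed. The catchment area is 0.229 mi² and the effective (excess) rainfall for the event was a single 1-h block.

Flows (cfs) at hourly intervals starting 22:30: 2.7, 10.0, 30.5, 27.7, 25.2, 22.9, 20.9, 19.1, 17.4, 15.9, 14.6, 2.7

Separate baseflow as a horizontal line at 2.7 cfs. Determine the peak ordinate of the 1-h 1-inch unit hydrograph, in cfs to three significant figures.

Direct runoff: 0.0, 7.3, 27.8, 25.0, 22.5, 20.2, 18.2, 16.4, 14.7, 13.2, 11.9, 0.0 cfs; ΣQ_DR = 177.2 cfs, peak = 27.8 cfs.
Runoff depth d = ΣQ_DR·Δt / A = 177.2 × 3600 / (0.229 mi²) = 1.199 in.
The 1-inch UH is the DRH scaled by (1 in)/d, so U_p = 27.8 × 1/1.199 = 23.2 cfs.

U_p ≈ 23.2 cfs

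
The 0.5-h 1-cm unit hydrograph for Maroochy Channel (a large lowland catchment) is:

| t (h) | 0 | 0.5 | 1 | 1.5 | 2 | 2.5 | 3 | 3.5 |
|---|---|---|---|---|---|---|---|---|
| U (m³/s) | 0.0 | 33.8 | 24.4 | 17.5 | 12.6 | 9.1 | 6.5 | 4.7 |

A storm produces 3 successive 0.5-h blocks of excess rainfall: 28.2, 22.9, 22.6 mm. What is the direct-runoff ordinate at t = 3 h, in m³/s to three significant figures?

By discrete convolution, Q_j = Σ (P_i / 10 mm) · U_{j−i}.
At t = 3 h (j=6): Q = (28.2/10)·6.5 + (22.9/10)·9.1 + (22.6/10)·12.6 = 67.6 m³/s.

Q ≈ 67.6 m³/s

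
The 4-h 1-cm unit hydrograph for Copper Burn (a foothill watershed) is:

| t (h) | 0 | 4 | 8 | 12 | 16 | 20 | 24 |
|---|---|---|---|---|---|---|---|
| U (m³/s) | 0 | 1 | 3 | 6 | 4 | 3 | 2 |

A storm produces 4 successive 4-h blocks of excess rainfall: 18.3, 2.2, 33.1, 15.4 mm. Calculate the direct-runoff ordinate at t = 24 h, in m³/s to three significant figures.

Q ≈ 26.8 m³/s

By discrete convolution, Q_j = Σ (P_i / 10 mm) · U_{j−i}.
At t = 24 h (j=6): Q = (18.3/10)·2 + (2.2/10)·3 + (33.1/10)·4 + (15.4/10)·6 = 26.8 m³/s.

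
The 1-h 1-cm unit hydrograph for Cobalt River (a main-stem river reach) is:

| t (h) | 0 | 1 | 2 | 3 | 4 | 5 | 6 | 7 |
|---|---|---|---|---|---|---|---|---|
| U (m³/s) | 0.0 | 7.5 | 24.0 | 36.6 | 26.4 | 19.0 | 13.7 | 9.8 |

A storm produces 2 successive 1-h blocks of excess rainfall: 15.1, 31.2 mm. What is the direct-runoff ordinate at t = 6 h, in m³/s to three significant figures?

By discrete convolution, Q_j = Σ (P_i / 10 mm) · U_{j−i}.
At t = 6 h (j=6): Q = (15.1/10)·13.7 + (31.2/10)·19.0 = 80.0 m³/s.

Q ≈ 80.0 m³/s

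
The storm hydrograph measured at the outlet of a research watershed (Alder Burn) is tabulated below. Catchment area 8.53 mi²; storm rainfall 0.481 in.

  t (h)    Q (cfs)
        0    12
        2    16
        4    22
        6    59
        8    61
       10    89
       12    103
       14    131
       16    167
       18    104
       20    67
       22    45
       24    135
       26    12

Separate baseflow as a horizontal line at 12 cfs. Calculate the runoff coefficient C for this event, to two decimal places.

C ≈ 0.65

ΣQ_DR = 855.0 cfs; V = ΣQ_DR·Δt = 6.156 × 10^6 ft³.
Runoff depth d = V / A = 0.3106 in.
C = d / P = 0.3106 / 0.481 = 0.65.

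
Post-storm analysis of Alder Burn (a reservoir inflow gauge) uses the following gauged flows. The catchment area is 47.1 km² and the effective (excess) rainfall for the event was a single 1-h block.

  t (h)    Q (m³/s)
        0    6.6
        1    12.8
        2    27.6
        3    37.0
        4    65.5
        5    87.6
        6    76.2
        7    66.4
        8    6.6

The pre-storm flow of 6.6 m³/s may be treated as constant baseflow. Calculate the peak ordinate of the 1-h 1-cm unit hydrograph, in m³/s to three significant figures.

Direct runoff: 0.0, 6.2, 21.0, 30.4, 58.9, 81.0, 69.6, 59.8, 0.0 m³/s; ΣQ_DR = 326.9 m³/s, peak = 81.0 m³/s.
Runoff depth d = ΣQ_DR·Δt / A = 326.9 × 3600 / (47.1 km²) = 24.99 mm.
The 1-cm UH is the DRH scaled by (10 mm)/d, so U_p = 81.0 × 10/24.99 = 32.4 m³/s.

U_p ≈ 32.4 m³/s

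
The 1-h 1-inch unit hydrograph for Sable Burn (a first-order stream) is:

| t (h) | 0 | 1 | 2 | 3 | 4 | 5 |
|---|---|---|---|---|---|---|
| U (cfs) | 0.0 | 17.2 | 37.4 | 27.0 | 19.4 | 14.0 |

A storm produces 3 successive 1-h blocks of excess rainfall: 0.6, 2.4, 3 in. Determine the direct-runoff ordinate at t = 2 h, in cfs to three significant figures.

Q ≈ 63.7 cfs

By discrete convolution, Q_j = Σ (P_i / 1 in) · U_{j−i}.
At t = 2 h (j=2): Q = (0.6/1)·37.4 + (2.4/1)·17.2 + (3/1)·0.0 = 63.7 cfs.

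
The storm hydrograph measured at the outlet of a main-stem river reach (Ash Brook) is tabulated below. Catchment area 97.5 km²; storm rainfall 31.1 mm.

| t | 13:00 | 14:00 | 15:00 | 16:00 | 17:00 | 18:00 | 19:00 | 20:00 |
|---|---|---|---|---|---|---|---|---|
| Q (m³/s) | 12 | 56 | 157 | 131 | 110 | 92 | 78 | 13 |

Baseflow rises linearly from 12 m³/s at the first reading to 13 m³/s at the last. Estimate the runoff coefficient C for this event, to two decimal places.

ΣQ_DR = 549.0 m³/s; V = ΣQ_DR·Δt = 1.976 × 10^6 m³.
Runoff depth d = V / A = 20.27 mm.
C = d / P = 20.27 / 31.1 = 0.65.

C ≈ 0.65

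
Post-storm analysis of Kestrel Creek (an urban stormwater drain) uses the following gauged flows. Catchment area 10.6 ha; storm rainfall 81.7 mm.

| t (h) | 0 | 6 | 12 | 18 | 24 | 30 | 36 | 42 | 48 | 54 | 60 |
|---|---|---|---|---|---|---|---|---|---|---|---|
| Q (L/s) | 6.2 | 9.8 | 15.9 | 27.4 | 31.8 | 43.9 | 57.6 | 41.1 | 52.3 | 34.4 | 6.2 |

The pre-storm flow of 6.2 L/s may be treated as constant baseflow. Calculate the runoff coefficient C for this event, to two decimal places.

C ≈ 0.64

ΣQ_DR = 258.4 L/s; V = ΣQ_DR·Δt = 5.581 × 10^6 L.
Runoff depth d = V / A = 52.66 mm.
C = d / P = 52.66 / 81.7 = 0.64.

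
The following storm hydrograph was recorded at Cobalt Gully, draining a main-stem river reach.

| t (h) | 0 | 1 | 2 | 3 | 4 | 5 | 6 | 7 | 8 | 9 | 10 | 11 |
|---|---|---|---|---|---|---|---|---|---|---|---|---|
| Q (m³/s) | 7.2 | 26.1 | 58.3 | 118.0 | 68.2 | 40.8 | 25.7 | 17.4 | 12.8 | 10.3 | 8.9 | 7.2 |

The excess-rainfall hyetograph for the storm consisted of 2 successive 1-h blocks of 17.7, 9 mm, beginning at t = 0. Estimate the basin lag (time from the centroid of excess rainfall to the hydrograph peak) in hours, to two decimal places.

t_L ≈ 2.16 h

Centroid of excess rainfall: t_c = Σ P_i·t̄_i / ΣP_i = 0.8371 h (block centres at 0.5, 1.5 h).
Hydrograph peak occurs at t = 3 h, so basin lag t_L = 3 − 0.8371 = 2.16 h.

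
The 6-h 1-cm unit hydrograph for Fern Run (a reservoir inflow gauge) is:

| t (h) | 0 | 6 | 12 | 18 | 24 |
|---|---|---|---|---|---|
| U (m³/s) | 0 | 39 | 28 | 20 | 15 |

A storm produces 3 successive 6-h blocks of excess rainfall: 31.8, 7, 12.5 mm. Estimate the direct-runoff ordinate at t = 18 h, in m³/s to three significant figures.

Q ≈ 132 m³/s

By discrete convolution, Q_j = Σ (P_i / 10 mm) · U_{j−i}.
At t = 18 h (j=3): Q = (31.8/10)·20 + (7/10)·28 + (12.5/10)·39 = 132 m³/s.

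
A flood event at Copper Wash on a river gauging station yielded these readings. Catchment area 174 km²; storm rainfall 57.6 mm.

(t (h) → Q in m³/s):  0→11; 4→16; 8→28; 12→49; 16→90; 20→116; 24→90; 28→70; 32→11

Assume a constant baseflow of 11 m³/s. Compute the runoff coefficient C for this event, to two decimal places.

ΣQ_DR = 382.0 m³/s; V = ΣQ_DR·Δt = 5.501 × 10^6 m³.
Runoff depth d = V / A = 31.61 mm.
C = d / P = 31.61 / 57.6 = 0.55.

C ≈ 0.55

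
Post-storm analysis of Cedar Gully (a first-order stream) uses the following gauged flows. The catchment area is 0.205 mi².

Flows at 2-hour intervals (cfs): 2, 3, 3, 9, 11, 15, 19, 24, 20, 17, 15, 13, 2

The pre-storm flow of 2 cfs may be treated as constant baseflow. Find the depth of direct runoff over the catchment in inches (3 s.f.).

d ≈ 1.92 in

Direct runoff: 0.0, 1.0, 1.0, 7.0, 9.0, 13.0, 17.0, 22.0, 18.0, 15.0, 13.0, 11.0, 0.0 cfs; ΣQ_DR = 127.0 cfs.
V = ΣQ_DR · Δt = 127.0 × 7200 s = 9.144 × 10^5 ft³.
Over A = 0.205 mi², depth = V / A = 1.92 in.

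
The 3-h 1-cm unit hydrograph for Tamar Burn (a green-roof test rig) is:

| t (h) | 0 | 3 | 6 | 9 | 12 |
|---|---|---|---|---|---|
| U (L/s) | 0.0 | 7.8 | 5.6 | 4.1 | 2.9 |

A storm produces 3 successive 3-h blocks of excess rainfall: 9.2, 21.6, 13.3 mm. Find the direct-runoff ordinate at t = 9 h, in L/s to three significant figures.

By discrete convolution, Q_j = Σ (P_i / 10 mm) · U_{j−i}.
At t = 9 h (j=3): Q = (9.2/10)·4.1 + (21.6/10)·5.6 + (13.3/10)·7.8 = 26.2 L/s.

Q ≈ 26.2 L/s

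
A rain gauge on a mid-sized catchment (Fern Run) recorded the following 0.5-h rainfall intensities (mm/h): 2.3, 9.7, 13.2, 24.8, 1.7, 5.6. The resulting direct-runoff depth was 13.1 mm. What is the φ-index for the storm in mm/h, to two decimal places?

Only the 3 blocks with intensity above φ contribute runoff: 9.7, 13.2, 24.8 mm/h.
Σ(I−φ)·Δt = d  ⇒  (9.7+13.2+24.8 − 3φ)·0.5 = 13.1
φ = (47.70 − 13.1/0.5) / 3 = 7.17 mm/h.

φ ≈ 7.17 mm/h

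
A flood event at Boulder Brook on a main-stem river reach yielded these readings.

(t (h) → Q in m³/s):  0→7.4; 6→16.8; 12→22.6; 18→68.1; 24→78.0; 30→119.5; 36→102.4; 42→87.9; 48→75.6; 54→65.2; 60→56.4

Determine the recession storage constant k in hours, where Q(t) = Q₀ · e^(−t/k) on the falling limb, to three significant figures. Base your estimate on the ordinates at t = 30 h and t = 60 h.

k ≈ 40.0 h

On the falling limb, Q drops from 119.5 to 56.4 m³/s between t = 30 h and t = 60 h (Δt = 30 h).
k = −Δt / ln(Q₂/Q₁) = −30 / ln(56.4/119.5) = 40.0 h.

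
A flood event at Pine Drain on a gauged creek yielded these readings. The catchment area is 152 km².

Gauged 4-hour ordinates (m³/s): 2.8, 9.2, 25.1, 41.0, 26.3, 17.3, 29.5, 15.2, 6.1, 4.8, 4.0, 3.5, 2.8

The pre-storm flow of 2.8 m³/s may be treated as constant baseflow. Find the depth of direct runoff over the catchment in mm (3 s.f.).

d ≈ 14.3 mm

Direct runoff: 0.0, 6.4, 22.3, 38.2, 23.5, 14.5, 26.7, 12.4, 3.3, 2.0, 1.2, 0.7, 0.0 m³/s; ΣQ_DR = 151.2 m³/s.
V = ΣQ_DR · Δt = 151.2 × 14400 s = 2.177 × 10^6 m³.
Over A = 152 km², depth = V / A = 14.3 mm.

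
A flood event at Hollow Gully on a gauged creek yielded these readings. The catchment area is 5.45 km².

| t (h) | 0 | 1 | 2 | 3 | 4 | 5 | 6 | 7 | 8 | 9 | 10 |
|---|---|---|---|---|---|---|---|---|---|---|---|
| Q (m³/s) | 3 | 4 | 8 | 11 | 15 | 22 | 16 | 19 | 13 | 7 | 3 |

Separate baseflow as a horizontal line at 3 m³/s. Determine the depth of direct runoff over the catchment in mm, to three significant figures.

Direct runoff: 0.0, 1.0, 5.0, 8.0, 12.0, 19.0, 13.0, 16.0, 10.0, 4.0, 0.0 m³/s; ΣQ_DR = 88.00 m³/s.
V = ΣQ_DR · Δt = 88.00 × 3600 s = 3.168 × 10^5 m³.
Over A = 5.45 km², depth = V / A = 58.1 mm.

d ≈ 58.1 mm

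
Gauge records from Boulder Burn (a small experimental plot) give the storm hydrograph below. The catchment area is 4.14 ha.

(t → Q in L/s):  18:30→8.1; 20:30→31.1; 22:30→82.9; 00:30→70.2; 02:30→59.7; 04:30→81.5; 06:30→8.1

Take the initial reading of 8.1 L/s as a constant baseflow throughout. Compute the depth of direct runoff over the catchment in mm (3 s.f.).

Direct runoff: 0.0, 23.0, 74.8, 62.1, 51.6, 73.4, 0.0 L/s; ΣQ_DR = 284.9 L/s.
V = ΣQ_DR · Δt = 284.9 × 7200 s = 2.051 × 10^6 L.
Over A = 4.14 ha, depth = V / A = 49.5 mm.

d ≈ 49.5 mm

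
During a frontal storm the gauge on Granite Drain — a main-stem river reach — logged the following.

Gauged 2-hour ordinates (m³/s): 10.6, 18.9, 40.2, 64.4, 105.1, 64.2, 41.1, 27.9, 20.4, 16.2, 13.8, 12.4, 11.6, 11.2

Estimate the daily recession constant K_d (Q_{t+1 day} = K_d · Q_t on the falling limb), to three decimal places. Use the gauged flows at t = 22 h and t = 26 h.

Between t = 22 h and t = 26 h the flow falls from 12.4 to 11.2 m³/s over 2×2 h = 4 h.
Per-interval ratio K = (11.2/12.4)^(1/2) = 0.9504; K_d = K^(24/2) = 0.543.

K_d ≈ 0.543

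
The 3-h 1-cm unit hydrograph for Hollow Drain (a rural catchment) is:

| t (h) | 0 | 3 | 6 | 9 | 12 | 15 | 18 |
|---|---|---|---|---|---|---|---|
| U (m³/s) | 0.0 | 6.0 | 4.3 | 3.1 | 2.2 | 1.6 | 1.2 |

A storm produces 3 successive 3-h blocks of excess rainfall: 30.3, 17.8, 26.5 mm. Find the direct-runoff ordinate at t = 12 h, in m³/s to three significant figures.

By discrete convolution, Q_j = Σ (P_i / 10 mm) · U_{j−i}.
At t = 12 h (j=4): Q = (30.3/10)·2.2 + (17.8/10)·3.1 + (26.5/10)·4.3 = 23.6 m³/s.

Q ≈ 23.6 m³/s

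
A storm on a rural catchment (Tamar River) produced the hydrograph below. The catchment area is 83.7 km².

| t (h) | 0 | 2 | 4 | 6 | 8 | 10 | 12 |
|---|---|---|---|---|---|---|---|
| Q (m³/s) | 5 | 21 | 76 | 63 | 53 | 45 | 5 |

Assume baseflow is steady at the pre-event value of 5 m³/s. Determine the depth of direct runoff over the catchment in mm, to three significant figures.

d ≈ 20.0 mm

Direct runoff: 0.0, 16.0, 71.0, 58.0, 48.0, 40.0, 0.0 m³/s; ΣQ_DR = 233.0 m³/s.
V = ΣQ_DR · Δt = 233.0 × 7200 s = 1.678 × 10^6 m³.
Over A = 83.7 km², depth = V / A = 20.0 mm.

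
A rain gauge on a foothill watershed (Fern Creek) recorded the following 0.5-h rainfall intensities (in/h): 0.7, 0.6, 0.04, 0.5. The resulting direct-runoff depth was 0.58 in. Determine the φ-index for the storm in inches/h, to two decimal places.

Only the 3 blocks with intensity above φ contribute runoff: 0.7, 0.6, 0.5 in/h.
Σ(I−φ)·Δt = d  ⇒  (0.7+0.6+0.5 − 3φ)·0.5 = 0.58
φ = (1.800 − 0.58/0.5) / 3 = 0.21 in/h.

φ ≈ 0.21 in/h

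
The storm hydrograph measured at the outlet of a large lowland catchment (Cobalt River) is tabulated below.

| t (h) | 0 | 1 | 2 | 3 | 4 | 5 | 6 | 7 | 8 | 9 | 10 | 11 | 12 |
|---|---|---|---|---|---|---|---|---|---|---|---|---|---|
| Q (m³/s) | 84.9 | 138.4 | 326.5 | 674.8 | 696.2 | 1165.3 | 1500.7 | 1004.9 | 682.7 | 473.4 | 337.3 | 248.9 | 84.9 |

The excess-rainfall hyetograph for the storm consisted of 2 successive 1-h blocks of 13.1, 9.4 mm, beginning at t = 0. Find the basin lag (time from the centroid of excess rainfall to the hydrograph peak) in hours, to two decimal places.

t_L ≈ 5.08 h

Centroid of excess rainfall: t_c = Σ P_i·t̄_i / ΣP_i = 0.9178 h (block centres at 0.5, 1.5 h).
Hydrograph peak occurs at t = 6 h, so basin lag t_L = 6 − 0.9178 = 5.08 h.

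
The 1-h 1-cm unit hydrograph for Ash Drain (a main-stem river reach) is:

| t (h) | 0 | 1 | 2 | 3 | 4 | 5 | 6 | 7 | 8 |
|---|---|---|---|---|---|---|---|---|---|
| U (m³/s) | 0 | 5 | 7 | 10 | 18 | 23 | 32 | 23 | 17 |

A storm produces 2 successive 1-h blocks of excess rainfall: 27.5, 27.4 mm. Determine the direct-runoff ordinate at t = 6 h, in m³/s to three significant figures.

Q ≈ 151 m³/s

By discrete convolution, Q_j = Σ (P_i / 10 mm) · U_{j−i}.
At t = 6 h (j=6): Q = (27.5/10)·32 + (27.4/10)·23 = 151 m³/s.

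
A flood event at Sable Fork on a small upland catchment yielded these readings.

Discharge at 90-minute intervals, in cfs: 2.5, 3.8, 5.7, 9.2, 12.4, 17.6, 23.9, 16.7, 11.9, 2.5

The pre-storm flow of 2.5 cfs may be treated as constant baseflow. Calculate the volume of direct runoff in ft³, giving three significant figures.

V ≈ 4.38 × 10^5 ft³

Direct-runoff ordinates (Q − Q_b): 0.0, 1.3, 3.2, 6.7, 9.9, 15.1, 21.4, 14.2, 9.4, 0.0 cfs.
ΣQ_DR = 81.20 cfs.
With Δt = 1.5 h = 5400 s, V = ΣQ_DR · Δt = 81.20 × 5400 = 4.38 × 10^5 ft³.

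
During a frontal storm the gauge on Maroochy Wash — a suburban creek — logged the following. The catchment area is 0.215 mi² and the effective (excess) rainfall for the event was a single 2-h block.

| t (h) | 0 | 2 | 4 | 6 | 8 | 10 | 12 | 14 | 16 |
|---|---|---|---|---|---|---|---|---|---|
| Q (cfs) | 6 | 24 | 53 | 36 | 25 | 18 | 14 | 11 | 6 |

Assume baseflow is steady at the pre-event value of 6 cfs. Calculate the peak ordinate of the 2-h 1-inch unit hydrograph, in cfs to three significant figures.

U_p ≈ 23.5 cfs

Direct runoff: 0.0, 18.0, 47.0, 30.0, 19.0, 12.0, 8.0, 5.0, 0.0 cfs; ΣQ_DR = 139.0 cfs, peak = 47.0 cfs.
Runoff depth d = ΣQ_DR·Δt / A = 139.0 × 7200 / (0.215 mi²) = 2.004 in.
The 1-inch UH is the DRH scaled by (1 in)/d, so U_p = 47.0 × 1/2.004 = 23.5 cfs.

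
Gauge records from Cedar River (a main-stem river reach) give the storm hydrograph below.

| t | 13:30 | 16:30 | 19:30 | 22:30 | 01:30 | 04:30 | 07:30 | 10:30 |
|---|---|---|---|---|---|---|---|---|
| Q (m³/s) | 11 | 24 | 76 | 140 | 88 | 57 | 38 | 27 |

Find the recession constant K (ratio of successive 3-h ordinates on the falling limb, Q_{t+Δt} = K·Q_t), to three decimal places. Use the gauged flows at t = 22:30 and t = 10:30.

Using the recession-limb readings at t = 22:30 and t = 10:30: Q falls from 140 to 27 m³/s over 4 intervals.
K = (Q₂/Q₁)^(1/4) = (27/140)^(1/4) = 0.663.

K ≈ 0.663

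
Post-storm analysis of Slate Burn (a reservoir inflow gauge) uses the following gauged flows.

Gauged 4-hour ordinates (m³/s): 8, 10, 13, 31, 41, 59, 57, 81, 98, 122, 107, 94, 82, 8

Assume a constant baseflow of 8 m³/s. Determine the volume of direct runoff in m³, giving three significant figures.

Direct-runoff ordinates (Q − Q_b): 0.0, 2.0, 5.0, 23.0, 33.0, 51.0, 49.0, 73.0, 90.0, 114.0, 99.0, 86.0, 74.0, 0.0 m³/s.
ΣQ_DR = 699.0 m³/s.
With Δt = 4 h = 14400 s, V = ΣQ_DR · Δt = 699.0 × 14400 = 1.01 × 10^7 m³.

V ≈ 1.01 × 10^7 m³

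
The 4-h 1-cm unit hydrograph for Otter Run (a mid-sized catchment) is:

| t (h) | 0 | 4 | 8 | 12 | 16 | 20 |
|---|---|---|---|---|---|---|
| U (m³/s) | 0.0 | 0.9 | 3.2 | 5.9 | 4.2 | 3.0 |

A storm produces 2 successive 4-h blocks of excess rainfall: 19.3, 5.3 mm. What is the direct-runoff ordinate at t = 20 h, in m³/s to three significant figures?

Q ≈ 8.02 m³/s

By discrete convolution, Q_j = Σ (P_i / 10 mm) · U_{j−i}.
At t = 20 h (j=5): Q = (19.3/10)·3.0 + (5.3/10)·4.2 = 8.02 m³/s.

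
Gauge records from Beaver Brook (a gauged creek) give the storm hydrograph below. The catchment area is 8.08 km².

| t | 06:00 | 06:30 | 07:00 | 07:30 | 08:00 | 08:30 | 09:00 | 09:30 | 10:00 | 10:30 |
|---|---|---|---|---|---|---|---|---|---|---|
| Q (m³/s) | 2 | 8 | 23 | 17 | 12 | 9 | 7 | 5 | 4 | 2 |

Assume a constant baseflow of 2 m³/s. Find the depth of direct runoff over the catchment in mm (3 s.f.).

d ≈ 15.4 mm

Direct runoff: 0.0, 6.0, 21.0, 15.0, 10.0, 7.0, 5.0, 3.0, 2.0, 0.0 m³/s; ΣQ_DR = 69.00 m³/s.
V = ΣQ_DR · Δt = 69.00 × 1800 s = 1.242 × 10^5 m³.
Over A = 8.08 km², depth = V / A = 15.4 mm.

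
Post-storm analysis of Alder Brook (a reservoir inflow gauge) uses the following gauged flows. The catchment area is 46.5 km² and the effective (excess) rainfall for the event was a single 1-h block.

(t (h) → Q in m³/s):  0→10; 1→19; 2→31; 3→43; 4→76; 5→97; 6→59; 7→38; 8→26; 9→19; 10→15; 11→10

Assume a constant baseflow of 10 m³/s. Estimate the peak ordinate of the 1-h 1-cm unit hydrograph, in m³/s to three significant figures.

Direct runoff: 0.0, 9.0, 21.0, 33.0, 66.0, 87.0, 49.0, 28.0, 16.0, 9.0, 5.0, 0.0 m³/s; ΣQ_DR = 323.0 m³/s, peak = 87.0 m³/s.
Runoff depth d = ΣQ_DR·Δt / A = 323.0 × 3600 / (46.5 km²) = 25.01 mm.
The 1-cm UH is the DRH scaled by (10 mm)/d, so U_p = 87.0 × 10/25.01 = 34.8 m³/s.

U_p ≈ 34.8 m³/s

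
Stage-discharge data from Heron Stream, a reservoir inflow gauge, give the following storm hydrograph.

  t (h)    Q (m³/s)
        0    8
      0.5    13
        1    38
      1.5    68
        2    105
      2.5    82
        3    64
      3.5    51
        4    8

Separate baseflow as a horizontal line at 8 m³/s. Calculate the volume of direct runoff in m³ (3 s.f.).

Direct-runoff ordinates (Q − Q_b): 0.0, 5.0, 30.0, 60.0, 97.0, 74.0, 56.0, 43.0, 0.0 m³/s.
ΣQ_DR = 365.0 m³/s.
With Δt = 0.5 h = 1800 s, V = ΣQ_DR · Δt = 365.0 × 1800 = 6.57 × 10^5 m³.

V ≈ 6.57 × 10^5 m³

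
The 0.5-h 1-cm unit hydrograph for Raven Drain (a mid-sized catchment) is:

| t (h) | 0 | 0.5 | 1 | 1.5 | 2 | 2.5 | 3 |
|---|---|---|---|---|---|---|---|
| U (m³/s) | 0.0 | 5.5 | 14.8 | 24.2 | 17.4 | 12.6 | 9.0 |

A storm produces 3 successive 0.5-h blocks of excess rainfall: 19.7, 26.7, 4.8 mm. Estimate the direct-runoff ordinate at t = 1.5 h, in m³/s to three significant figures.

Q ≈ 89.8 m³/s

By discrete convolution, Q_j = Σ (P_i / 10 mm) · U_{j−i}.
At t = 1.5 h (j=3): Q = (19.7/10)·24.2 + (26.7/10)·14.8 + (4.8/10)·5.5 = 89.8 m³/s.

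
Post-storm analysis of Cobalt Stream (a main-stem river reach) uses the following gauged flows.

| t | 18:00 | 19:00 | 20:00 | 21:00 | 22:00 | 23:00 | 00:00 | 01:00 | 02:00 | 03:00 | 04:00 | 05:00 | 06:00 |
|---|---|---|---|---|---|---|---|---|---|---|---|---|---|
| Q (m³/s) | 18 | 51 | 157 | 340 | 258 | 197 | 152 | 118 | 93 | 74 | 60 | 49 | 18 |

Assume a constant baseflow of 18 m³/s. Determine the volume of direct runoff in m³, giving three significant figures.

Direct-runoff ordinates (Q − Q_b): 0.0, 33.0, 139.0, 322.0, 240.0, 179.0, 134.0, 100.0, 75.0, 56.0, 42.0, 31.0, 0.0 m³/s.
ΣQ_DR = 1351 m³/s.
With Δt = 1 h = 3600 s, V = ΣQ_DR · Δt = 1351 × 3600 = 4.86 × 10^6 m³.

V ≈ 4.86 × 10^6 m³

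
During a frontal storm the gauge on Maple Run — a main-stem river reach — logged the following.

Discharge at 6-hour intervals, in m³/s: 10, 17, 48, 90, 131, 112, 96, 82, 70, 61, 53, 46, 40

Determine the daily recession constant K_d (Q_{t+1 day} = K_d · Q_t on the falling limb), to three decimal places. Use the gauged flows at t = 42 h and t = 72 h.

K_d ≈ 0.563

Between t = 42 h and t = 72 h the flow falls from 82 to 40 m³/s over 5×6 h = 30 h.
Per-interval ratio K = (40/82)^(1/5) = 0.8663; K_d = K^(24/6) = 0.563.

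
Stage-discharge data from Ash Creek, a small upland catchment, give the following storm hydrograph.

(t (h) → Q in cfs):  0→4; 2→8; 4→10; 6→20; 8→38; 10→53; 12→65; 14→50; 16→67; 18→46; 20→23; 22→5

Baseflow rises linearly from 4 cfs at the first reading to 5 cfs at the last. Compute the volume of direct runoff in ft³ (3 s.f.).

Direct-runoff ordinates (Q − Q_b): 0.00, 3.91, 5.82, 15.73, 33.64, 48.55, 60.45, 45.36, 62.27, 41.18, 18.09, 0.00 cfs.
ΣQ_DR = 335.0 cfs.
With Δt = 2 h = 7200 s, V = ΣQ_DR · Δt = 335.0 × 7200 = 2.41 × 10^6 ft³.

V ≈ 2.41 × 10^6 ft³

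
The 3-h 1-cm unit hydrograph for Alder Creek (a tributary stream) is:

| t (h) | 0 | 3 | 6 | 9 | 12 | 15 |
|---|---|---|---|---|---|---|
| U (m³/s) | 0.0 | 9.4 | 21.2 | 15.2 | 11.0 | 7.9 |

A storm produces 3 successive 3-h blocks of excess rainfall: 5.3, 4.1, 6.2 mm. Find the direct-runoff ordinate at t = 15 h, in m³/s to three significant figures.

By discrete convolution, Q_j = Σ (P_i / 10 mm) · U_{j−i}.
At t = 15 h (j=5): Q = (5.3/10)·7.9 + (4.1/10)·11.0 + (6.2/10)·15.2 = 18.1 m³/s.

Q ≈ 18.1 m³/s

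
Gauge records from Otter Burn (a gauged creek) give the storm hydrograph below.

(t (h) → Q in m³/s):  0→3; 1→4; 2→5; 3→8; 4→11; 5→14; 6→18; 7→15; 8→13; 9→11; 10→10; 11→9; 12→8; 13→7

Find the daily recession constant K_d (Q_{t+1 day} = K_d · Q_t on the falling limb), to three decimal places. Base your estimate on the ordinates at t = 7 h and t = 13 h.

Between t = 7 h and t = 13 h the flow falls from 15 to 7 m³/s over 6×1 h = 6 h.
Per-interval ratio K = (7/15)^(1/6) = 0.8807; K_d = K^(24/1) = 0.047.

K_d ≈ 0.047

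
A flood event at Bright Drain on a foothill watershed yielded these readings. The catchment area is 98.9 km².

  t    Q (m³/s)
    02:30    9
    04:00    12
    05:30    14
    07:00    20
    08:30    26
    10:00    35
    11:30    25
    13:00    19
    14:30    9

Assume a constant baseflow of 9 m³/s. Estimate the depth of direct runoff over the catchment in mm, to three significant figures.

Direct runoff: 0.0, 3.0, 5.0, 11.0, 17.0, 26.0, 16.0, 10.0, 0.0 m³/s; ΣQ_DR = 88.00 m³/s.
V = ΣQ_DR · Δt = 88.00 × 5400 s = 4.752 × 10^5 m³.
Over A = 98.9 km², depth = V / A = 4.80 mm.

d ≈ 4.80 mm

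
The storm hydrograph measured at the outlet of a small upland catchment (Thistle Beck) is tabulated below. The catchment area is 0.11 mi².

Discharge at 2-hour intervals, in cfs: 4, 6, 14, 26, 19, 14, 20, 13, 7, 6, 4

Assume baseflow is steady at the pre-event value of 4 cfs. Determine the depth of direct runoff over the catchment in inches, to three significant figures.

d ≈ 2.51 in

Direct runoff: 0.0, 2.0, 10.0, 22.0, 15.0, 10.0, 16.0, 9.0, 3.0, 2.0, 0.0 cfs; ΣQ_DR = 89.00 cfs.
V = ΣQ_DR · Δt = 89.00 × 7200 s = 6.408 × 10^5 ft³.
Over A = 0.11 mi², depth = V / A = 2.51 in.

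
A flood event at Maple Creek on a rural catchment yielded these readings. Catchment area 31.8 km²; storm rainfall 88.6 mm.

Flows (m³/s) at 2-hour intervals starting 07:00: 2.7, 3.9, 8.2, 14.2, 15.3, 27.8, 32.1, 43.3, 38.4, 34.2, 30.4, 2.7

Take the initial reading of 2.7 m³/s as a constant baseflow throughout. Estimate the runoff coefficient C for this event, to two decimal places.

ΣQ_DR = 220.8 m³/s; V = ΣQ_DR·Δt = 1.590 × 10^6 m³.
Runoff depth d = V / A = 49.99 mm.
C = d / P = 49.99 / 88.6 = 0.56.

C ≈ 0.56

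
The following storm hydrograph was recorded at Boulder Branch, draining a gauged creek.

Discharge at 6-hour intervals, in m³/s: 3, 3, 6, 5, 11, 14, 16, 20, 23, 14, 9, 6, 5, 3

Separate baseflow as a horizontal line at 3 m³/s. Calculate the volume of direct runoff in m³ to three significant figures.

V ≈ 2.07 × 10^6 m³

Direct-runoff ordinates (Q − Q_b): 0.0, 0.0, 3.0, 2.0, 8.0, 11.0, 13.0, 17.0, 20.0, 11.0, 6.0, 3.0, 2.0, 0.0 m³/s.
ΣQ_DR = 96.00 m³/s.
With Δt = 6 h = 21600 s, V = ΣQ_DR · Δt = 96.00 × 21600 = 2.07 × 10^6 m³.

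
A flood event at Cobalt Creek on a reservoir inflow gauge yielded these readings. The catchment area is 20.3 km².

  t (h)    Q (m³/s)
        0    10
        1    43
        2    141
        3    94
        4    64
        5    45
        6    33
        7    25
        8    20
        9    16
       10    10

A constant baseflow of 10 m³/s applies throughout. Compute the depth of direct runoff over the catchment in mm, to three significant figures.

Direct runoff: 0.0, 33.0, 131.0, 84.0, 54.0, 35.0, 23.0, 15.0, 10.0, 6.0, 0.0 m³/s; ΣQ_DR = 391.0 m³/s.
V = ΣQ_DR · Δt = 391.0 × 3600 s = 1.408 × 10^6 m³.
Over A = 20.3 km², depth = V / A = 69.3 mm.

d ≈ 69.3 mm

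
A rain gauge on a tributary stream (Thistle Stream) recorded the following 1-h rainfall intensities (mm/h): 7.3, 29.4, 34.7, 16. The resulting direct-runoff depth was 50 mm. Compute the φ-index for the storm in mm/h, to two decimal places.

Only the 3 blocks with intensity above φ contribute runoff: 29.4, 34.7, 16 mm/h.
Σ(I−φ)·Δt = d  ⇒  (29.4+34.7+16 − 3φ)·1 = 50
φ = (80.10 − 50/1) / 3 = 10.03 mm/h.

φ ≈ 10.03 mm/h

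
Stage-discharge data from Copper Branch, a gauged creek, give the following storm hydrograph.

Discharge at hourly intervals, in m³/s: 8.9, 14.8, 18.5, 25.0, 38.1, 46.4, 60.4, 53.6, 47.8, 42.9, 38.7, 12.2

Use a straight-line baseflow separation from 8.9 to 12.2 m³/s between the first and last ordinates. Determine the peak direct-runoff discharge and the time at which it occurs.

Q_p = 49.70 m³/s at t = 6 h

Subtracting baseflow gives direct-runoff ordinates: 0.00, 5.60, 9.00, 15.20, 28.00, 36.00, 49.70, 42.60, 36.50, 31.30, 26.80, 0.00 m³/s.
The maximum is 49.70 m³/s, occurring at the reading for t = 6 h.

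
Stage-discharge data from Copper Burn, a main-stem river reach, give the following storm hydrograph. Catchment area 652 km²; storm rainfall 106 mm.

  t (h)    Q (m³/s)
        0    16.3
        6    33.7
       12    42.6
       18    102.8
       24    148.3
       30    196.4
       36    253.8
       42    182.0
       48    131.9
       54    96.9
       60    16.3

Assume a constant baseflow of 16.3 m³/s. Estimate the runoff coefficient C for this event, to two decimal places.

ΣQ_DR = 1042 m³/s; V = ΣQ_DR·Δt = 2.250 × 10^7 m³.
Runoff depth d = V / A = 34.51 mm.
C = d / P = 34.51 / 106 = 0.33.

C ≈ 0.33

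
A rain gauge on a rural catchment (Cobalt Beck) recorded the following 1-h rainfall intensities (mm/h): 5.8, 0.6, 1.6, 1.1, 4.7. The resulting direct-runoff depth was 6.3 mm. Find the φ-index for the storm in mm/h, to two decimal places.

Only the 2 blocks with intensity above φ contribute runoff: 5.8, 4.7 mm/h.
Σ(I−φ)·Δt = d  ⇒  (5.8+4.7 − 2φ)·1 = 6.3
φ = (10.50 − 6.3/1) / 2 = 2.10 mm/h.

φ ≈ 2.10 mm/h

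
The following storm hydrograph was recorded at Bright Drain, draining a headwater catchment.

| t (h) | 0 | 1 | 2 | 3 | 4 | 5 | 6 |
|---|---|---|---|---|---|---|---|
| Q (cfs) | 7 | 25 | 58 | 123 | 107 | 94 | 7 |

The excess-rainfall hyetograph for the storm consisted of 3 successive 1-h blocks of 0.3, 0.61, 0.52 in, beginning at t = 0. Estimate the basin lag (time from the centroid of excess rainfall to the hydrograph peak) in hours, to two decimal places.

t_L ≈ 1.35 h

Centroid of excess rainfall: t_c = Σ P_i·t̄_i / ΣP_i = 1.6538 h (block centres at 0.5, 1.5, 2.5 h).
Hydrograph peak occurs at t = 3 h, so basin lag t_L = 3 − 1.6538 = 1.35 h.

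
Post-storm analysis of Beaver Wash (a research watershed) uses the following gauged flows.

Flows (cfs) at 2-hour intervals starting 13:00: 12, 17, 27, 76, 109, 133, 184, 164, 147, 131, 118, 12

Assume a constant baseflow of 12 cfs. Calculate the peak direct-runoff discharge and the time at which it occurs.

Q_p = 172.0 cfs at t = 01:00

Subtracting baseflow gives direct-runoff ordinates: 0.0, 5.0, 15.0, 64.0, 97.0, 121.0, 172.0, 152.0, 135.0, 119.0, 106.0, 0.0 cfs.
The maximum is 172.0 cfs, occurring at the reading for t = 01:00.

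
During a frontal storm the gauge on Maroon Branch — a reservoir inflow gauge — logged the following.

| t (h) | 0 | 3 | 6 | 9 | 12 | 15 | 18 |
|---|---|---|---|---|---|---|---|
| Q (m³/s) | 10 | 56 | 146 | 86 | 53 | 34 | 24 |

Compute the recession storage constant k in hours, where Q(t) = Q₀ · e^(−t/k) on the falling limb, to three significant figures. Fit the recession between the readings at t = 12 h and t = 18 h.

On the falling limb, Q drops from 53 to 24 m³/s between t = 12 h and t = 18 h (Δt = 6 h).
k = −Δt / ln(Q₂/Q₁) = −6 / ln(24/53) = 7.57 h.

k ≈ 7.57 h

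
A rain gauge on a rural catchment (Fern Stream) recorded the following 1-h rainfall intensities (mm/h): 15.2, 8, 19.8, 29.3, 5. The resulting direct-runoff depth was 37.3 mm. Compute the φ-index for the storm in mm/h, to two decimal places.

Only the 3 blocks with intensity above φ contribute runoff: 15.2, 19.8, 29.3 mm/h.
Σ(I−φ)·Δt = d  ⇒  (15.2+19.8+29.3 − 3φ)·1 = 37.3
φ = (64.30 − 37.3/1) / 3 = 9.00 mm/h.

φ ≈ 9.00 mm/h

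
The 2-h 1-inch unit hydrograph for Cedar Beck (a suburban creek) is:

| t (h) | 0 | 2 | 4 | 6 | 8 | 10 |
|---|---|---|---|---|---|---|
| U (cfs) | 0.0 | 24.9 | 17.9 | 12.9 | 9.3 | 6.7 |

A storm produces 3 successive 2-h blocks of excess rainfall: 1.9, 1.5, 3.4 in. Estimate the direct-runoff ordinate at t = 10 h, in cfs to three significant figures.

By discrete convolution, Q_j = Σ (P_i / 1 in) · U_{j−i}.
At t = 10 h (j=5): Q = (1.9/1)·6.7 + (1.5/1)·9.3 + (3.4/1)·12.9 = 70.5 cfs.

Q ≈ 70.5 cfs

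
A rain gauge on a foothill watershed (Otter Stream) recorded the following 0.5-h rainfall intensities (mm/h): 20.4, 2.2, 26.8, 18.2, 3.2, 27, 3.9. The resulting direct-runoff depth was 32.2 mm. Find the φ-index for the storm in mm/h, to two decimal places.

φ ≈ 7.00 mm/h

Only the 4 blocks with intensity above φ contribute runoff: 20.4, 26.8, 18.2, 27 mm/h.
Σ(I−φ)·Δt = d  ⇒  (20.4+26.8+18.2+27 − 4φ)·0.5 = 32.2
φ = (92.40 − 32.2/0.5) / 4 = 7.00 mm/h.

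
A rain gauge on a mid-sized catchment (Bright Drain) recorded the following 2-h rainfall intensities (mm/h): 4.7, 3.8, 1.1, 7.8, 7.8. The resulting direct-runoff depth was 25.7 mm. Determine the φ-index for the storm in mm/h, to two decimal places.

Only the 4 blocks with intensity above φ contribute runoff: 4.7, 3.8, 7.8, 7.8 mm/h.
Σ(I−φ)·Δt = d  ⇒  (4.7+3.8+7.8+7.8 − 4φ)·2 = 25.7
φ = (24.10 − 25.7/2) / 4 = 2.81 mm/h.

φ ≈ 2.81 mm/h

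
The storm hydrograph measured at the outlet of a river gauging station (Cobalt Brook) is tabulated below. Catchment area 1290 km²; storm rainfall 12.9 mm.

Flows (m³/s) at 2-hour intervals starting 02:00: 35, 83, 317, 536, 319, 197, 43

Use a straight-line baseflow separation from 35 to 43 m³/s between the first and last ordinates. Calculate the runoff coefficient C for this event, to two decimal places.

ΣQ_DR = 1257 m³/s; V = ΣQ_DR·Δt = 9.050 × 10^6 m³.
Runoff depth d = V / A = 7.016 mm.
C = d / P = 7.016 / 12.9 = 0.54.

C ≈ 0.54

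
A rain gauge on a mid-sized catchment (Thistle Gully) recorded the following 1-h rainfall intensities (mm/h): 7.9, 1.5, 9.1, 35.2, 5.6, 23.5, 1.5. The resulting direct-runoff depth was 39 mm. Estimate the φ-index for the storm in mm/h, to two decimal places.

Only the 2 blocks with intensity above φ contribute runoff: 35.2, 23.5 mm/h.
Σ(I−φ)·Δt = d  ⇒  (35.2+23.5 − 2φ)·1 = 39
φ = (58.70 − 39/1) / 2 = 9.85 mm/h.

φ ≈ 9.85 mm/h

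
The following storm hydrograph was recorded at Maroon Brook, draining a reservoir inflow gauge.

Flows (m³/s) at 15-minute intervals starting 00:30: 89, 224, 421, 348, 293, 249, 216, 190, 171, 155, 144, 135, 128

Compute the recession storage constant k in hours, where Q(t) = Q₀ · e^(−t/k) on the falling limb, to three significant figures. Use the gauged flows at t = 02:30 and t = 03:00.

k ≈ 2.91 h

On the falling limb, Q drops from 171 to 144 m³/s between t = 02:30 and t = 03:00 (Δt = 0.5 h).
k = −Δt / ln(Q₂/Q₁) = −0.5 / ln(144/171) = 2.91 h.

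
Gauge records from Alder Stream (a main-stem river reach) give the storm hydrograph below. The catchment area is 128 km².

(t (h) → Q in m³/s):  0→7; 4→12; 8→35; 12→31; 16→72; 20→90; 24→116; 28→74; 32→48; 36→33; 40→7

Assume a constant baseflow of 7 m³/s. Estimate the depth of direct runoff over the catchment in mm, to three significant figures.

Direct runoff: 0.0, 5.0, 28.0, 24.0, 65.0, 83.0, 109.0, 67.0, 41.0, 26.0, 0.0 m³/s; ΣQ_DR = 448.0 m³/s.
V = ΣQ_DR · Δt = 448.0 × 14400 s = 6.451 × 10^6 m³.
Over A = 128 km², depth = V / A = 50.4 mm.

d ≈ 50.4 mm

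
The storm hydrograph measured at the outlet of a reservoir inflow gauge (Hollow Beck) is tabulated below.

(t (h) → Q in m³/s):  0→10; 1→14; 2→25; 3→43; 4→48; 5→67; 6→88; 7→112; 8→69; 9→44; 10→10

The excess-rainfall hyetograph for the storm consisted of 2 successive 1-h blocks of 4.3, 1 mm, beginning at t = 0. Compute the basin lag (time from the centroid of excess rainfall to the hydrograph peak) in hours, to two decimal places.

t_L ≈ 6.31 h

Centroid of excess rainfall: t_c = Σ P_i·t̄_i / ΣP_i = 0.6887 h (block centres at 0.5, 1.5 h).
Hydrograph peak occurs at t = 7 h, so basin lag t_L = 7 − 0.6887 = 6.31 h.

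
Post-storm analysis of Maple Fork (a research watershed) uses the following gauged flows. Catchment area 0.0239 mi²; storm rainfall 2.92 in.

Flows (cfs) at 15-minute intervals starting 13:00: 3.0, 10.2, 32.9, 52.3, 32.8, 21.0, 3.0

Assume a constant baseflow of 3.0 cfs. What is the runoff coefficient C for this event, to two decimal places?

C ≈ 0.74

ΣQ_DR = 134.2 cfs; V = ΣQ_DR·Δt = 1.208 × 10^5 ft³.
Runoff depth d = V / A = 2.175 in.
C = d / P = 2.175 / 2.92 = 0.74.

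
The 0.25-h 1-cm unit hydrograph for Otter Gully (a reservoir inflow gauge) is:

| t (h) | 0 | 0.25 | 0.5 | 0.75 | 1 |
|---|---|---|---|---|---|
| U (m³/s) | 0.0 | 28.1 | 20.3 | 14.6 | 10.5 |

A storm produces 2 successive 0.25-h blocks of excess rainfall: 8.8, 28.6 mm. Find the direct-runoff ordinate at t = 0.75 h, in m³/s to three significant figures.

By discrete convolution, Q_j = Σ (P_i / 10 mm) · U_{j−i}.
At t = 0.75 h (j=3): Q = (8.8/10)·14.6 + (28.6/10)·20.3 = 70.9 m³/s.

Q ≈ 70.9 m³/s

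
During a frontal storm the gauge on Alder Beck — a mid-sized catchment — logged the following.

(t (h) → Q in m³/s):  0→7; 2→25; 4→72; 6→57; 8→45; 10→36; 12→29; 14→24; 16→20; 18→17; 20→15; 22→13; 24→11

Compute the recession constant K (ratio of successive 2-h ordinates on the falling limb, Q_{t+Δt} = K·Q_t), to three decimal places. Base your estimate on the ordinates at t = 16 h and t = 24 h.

Using the recession-limb readings at t = 16 h and t = 24 h: Q falls from 20 to 11 m³/s over 4 intervals.
K = (Q₂/Q₁)^(1/4) = (11/20)^(1/4) = 0.861.

K ≈ 0.861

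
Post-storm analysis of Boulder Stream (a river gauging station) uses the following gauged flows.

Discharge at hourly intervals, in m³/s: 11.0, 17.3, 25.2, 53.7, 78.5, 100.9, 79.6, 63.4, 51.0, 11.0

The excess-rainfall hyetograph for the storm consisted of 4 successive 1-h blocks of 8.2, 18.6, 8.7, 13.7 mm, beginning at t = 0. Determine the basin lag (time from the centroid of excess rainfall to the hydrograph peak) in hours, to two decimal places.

t_L ≈ 2.93 h

Centroid of excess rainfall: t_c = Σ P_i·t̄_i / ΣP_i = 2.0671 h (block centres at 0.5, 1.5, 2.5, 3.5 h).
Hydrograph peak occurs at t = 5 h, so basin lag t_L = 5 − 2.0671 = 2.93 h.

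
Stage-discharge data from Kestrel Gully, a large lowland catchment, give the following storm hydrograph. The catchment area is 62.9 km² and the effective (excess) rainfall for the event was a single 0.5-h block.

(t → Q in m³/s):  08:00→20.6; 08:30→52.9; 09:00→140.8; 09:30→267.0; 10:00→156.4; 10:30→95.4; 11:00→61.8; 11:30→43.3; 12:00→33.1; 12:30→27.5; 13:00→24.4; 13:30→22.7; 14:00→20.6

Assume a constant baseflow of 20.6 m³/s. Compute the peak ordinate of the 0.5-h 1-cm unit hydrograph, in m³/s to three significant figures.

U_p ≈ 123 m³/s

Direct runoff: 0.0, 32.3, 120.2, 246.4, 135.8, 74.8, 41.2, 22.7, 12.5, 6.9, 3.8, 2.1, 0.0 m³/s; ΣQ_DR = 698.7 m³/s, peak = 246.4 m³/s.
Runoff depth d = ΣQ_DR·Δt / A = 698.7 × 1800 / (62.9 km²) = 19.99 mm.
The 1-cm UH is the DRH scaled by (10 mm)/d, so U_p = 246.4 × 10/19.99 = 123 m³/s.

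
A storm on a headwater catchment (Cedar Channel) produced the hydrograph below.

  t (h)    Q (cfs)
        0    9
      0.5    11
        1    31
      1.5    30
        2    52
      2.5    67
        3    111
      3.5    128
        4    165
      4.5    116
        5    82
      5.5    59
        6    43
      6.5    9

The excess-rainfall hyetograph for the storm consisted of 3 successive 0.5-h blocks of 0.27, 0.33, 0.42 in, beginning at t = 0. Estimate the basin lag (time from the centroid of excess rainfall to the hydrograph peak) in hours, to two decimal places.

Centroid of excess rainfall: t_c = Σ P_i·t̄_i / ΣP_i = 0.8235 h (block centres at 0.25, 0.75, 1.25 h).
Hydrograph peak occurs at t = 4 h, so basin lag t_L = 4 − 0.8235 = 3.18 h.

t_L ≈ 3.18 h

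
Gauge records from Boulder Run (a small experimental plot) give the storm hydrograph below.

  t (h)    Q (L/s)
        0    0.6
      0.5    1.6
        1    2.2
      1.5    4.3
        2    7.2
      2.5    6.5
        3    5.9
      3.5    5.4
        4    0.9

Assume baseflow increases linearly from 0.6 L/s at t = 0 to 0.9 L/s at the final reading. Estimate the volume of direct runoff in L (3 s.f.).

V ≈ 50100 L

Direct-runoff ordinates (Q − Q_b): 0.00, 0.96, 1.52, 3.59, 6.45, 5.71, 5.08, 4.54, 0.00 L/s.
ΣQ_DR = 27.85 L/s.
With Δt = 0.5 h = 1800 s, V = ΣQ_DR · Δt = 27.85 × 1800 = 50100 L.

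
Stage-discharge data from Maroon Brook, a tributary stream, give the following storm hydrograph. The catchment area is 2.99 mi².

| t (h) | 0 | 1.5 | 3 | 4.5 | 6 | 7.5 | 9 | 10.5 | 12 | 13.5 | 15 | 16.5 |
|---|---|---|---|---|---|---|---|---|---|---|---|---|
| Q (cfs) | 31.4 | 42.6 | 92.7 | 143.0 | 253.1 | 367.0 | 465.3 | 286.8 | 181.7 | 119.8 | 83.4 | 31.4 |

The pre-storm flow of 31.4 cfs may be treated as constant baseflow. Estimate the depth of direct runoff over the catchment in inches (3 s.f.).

d ≈ 1.34 in

Direct runoff: 0.0, 11.2, 61.3, 111.6, 221.7, 335.6, 433.9, 255.4, 150.3, 88.4, 52.0, 0.0 cfs; ΣQ_DR = 1721 cfs.
V = ΣQ_DR · Δt = 1721 × 5400 s = 9.296 × 10^6 ft³.
Over A = 2.99 mi², depth = V / A = 1.34 in.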